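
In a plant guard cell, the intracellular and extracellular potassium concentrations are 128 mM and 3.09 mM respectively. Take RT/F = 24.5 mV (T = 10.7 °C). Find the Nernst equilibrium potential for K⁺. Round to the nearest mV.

E = (24.5/z) · ln([K⁺]_out/[K⁺]_in) with z = +1.
= (24.5/1) · ln(3.09/128) = 24.50 · ln(0.02414)
= 24.50 · (-3.7239) = -91.23 mV

-91 mV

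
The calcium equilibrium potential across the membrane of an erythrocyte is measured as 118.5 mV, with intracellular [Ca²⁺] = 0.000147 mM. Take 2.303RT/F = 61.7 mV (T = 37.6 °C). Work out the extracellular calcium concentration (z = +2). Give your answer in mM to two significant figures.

1.0 mM

Nernst: E = (61.7/2) · log₁₀([out]/[in]), so log₁₀([out]/[in]) = 118.5 × 2 / 61.7 = 3.8412.
[out]/[in] = 10^(3.8412) = 6937.
[out] = 6937 × 0.000147 = 1.02 mM.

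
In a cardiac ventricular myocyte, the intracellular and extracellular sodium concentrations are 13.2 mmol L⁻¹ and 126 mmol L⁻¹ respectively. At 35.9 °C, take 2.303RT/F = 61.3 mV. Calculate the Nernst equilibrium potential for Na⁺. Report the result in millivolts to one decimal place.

E = (61.3/z) · log₁₀([Na⁺]_out/[Na⁺]_in) with z = +1.
= (61.3/1) · log₁₀(126/13.2) = 61.30 · log₁₀(9.545)
= 61.30 · (0.9798) = 60.06 mV

60.1 mV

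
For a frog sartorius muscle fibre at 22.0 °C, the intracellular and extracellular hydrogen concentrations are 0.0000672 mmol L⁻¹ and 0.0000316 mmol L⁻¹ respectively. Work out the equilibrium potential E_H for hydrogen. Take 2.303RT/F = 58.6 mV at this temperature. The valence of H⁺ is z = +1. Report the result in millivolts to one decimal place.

-19.2 mV

E = (58.6/z) · log₁₀([H⁺]_out/[H⁺]_in) with z = +1.
= (58.6/1) · log₁₀(0.0000316/0.0000672) = 58.60 · log₁₀(0.4702)
= 58.60 · (-0.3277) = -19.20 mV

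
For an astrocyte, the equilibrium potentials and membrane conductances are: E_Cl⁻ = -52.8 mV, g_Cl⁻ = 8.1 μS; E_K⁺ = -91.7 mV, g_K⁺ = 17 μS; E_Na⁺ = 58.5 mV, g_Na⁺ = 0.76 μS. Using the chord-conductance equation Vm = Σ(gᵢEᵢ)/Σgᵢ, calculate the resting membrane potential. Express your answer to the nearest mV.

Σ gᵢEᵢ = 8.1·(-52.8) + 17·(-91.7) + 0.76·(58.5) = -1942.12
Σ gᵢ = 8.1 + 17 + 0.76 = 25.86
Vm = -1942.12 / 25.86 = -75.10 mV

-75 mV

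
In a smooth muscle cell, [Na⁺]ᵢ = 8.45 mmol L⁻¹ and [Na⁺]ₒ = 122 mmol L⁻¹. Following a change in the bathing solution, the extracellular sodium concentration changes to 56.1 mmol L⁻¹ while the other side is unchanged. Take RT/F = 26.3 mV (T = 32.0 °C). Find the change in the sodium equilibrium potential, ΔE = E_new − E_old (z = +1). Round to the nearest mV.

-20 mV

E_old = (26.3/1)·ln(122/8.45) = 70.22 mV
E_new = (26.3/1)·ln(56.1/8.45) = 49.79 mV
ΔE = 49.79 − (70.22) = -20.43 mV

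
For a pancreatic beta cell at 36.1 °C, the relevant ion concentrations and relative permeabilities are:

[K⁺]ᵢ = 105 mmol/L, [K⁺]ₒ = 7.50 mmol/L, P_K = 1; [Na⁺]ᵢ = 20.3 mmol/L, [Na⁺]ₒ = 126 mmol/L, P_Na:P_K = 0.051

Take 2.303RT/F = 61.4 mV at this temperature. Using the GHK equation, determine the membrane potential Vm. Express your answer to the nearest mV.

Vm = 61.4 · log₁₀[(Σ P·[cation]ₒ + Σ P·[anion]ᵢ) / (Σ P·[cation]ᵢ + Σ P·[anion]ₒ)]
Numerator = 1×7.50 + 0.051×126 = 13.93
Denominator = 1×105 + 0.051×20.3 = 106
Vm = 61.4 · log₁₀(0.13133) = 61.4 × (-0.8816) = -54.13 mV

-54 mV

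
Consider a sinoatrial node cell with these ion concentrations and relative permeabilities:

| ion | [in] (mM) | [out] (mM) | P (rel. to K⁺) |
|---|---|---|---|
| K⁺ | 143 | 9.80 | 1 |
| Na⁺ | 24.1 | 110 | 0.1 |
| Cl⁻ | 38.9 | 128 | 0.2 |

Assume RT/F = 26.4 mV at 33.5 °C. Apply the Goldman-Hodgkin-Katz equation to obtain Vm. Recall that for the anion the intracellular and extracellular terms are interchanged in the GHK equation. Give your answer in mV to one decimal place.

-47.2 mV

Vm = 26.4 · ln[(Σ P·[cation]ₒ + Σ P·[anion]ᵢ) / (Σ P·[cation]ᵢ + Σ P·[anion]ₒ)]
Numerator = 1×9.80 + 0.1×110 + 0.2×38.9 = 28.58
Denominator = 1×143 + 0.1×24.1 + 0.2×128 = 171
Vm = 26.4 · ln(0.16712) = 26.4 × (-1.7890) = -47.23 mV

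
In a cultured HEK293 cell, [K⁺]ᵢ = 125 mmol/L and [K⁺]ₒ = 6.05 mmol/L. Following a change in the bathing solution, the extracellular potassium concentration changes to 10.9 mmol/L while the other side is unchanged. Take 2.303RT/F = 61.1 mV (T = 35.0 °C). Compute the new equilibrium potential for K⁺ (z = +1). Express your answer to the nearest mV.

After the shift: [K⁺]_out = 10.9, [K⁺]_in = 125 mmol/L.
E_new = (61.1/1)·log₁₀(10.9/125) = 61.10 · (-1.0595) = -64.73 mV

-65 mV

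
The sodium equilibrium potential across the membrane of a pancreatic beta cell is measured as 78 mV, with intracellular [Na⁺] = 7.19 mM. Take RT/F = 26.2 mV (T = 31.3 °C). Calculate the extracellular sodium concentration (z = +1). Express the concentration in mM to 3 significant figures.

Nernst: E = (26.2/1) · ln([out]/[in]), so ln([out]/[in]) = 78.0 × 1 / 26.2 = 2.9771.
[out]/[in] = e^(2.9771) = 19.63.
[out] = 19.63 × 7.19 = 141.1 mM.

141 mM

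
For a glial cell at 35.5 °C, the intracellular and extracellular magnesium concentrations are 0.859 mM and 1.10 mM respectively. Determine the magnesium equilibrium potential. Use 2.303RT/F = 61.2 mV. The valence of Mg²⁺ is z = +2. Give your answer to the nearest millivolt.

3 mV

E = (61.2/z) · log₁₀([Mg²⁺]_out/[Mg²⁺]_in) with z = +2.
= (61.2/2) · log₁₀(1.10/0.859) = 30.60 · log₁₀(1.281)
= 30.60 · (0.1074) = 3.29 mV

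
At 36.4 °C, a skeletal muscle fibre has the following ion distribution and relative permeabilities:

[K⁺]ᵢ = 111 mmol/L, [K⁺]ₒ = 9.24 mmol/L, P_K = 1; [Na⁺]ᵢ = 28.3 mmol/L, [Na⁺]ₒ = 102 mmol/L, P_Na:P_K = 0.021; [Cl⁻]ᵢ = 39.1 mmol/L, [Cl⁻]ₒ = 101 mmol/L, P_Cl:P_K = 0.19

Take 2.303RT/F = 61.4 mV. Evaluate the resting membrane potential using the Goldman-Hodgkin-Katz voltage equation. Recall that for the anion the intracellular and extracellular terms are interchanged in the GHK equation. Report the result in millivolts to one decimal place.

-51.7 mV

Vm = 61.4 · log₁₀[(Σ P·[cation]ₒ + Σ P·[anion]ᵢ) / (Σ P·[cation]ᵢ + Σ P·[anion]ₒ)]
Numerator = 1×9.24 + 0.021×102 + 0.19×39.1 = 18.81
Denominator = 1×111 + 0.021×28.3 + 0.19×101 = 130.8
Vm = 61.4 · log₁₀(0.14383) = 61.4 × (-0.8421) = -51.71 mV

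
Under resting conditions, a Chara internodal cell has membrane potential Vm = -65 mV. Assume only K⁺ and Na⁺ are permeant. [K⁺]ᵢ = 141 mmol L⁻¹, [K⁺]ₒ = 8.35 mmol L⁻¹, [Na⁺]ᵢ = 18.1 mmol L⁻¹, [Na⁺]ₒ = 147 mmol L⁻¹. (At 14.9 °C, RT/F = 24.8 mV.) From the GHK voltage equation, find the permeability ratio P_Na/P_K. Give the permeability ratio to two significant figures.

Let α = P_Na/P_K. GHK: Vm = 24.8·ln[(Kₒ + α·Naₒ)/(Kᵢ + α·Naᵢ)].
e^(Vm/24.8) = e^(-65.0/24.8) = 0.072732
So 0.072732·(Kᵢ + α·Naᵢ) = Kₒ + α·Naₒ → α = (0.072732·141.0 − 8.35) / (147.0 − 0.072732·18.1)
α = (10.26 − 8.35) / (147.0 − 1.316) = 1.905/145.7 = 0.01308

0.013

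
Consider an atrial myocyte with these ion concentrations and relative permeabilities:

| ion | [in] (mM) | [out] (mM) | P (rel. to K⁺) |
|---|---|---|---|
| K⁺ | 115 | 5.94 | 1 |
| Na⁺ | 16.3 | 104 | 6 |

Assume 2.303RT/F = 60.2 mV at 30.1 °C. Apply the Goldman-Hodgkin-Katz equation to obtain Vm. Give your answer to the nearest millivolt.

Vm = 60.2 · log₁₀[(Σ P·[cation]ₒ + Σ P·[anion]ᵢ) / (Σ P·[cation]ᵢ + Σ P·[anion]ₒ)]
Numerator = 1×5.94 + 6×104 = 629.9
Denominator = 1×115 + 6×16.3 = 212.8
Vm = 60.2 · log₁₀(2.9602) = 60.2 × (0.4713) = 28.37 mV

28 mV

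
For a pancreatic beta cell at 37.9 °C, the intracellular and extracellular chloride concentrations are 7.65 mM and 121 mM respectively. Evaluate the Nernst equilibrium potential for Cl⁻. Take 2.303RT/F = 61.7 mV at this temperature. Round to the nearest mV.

-74 mV

E = (61.7/z) · log₁₀([Cl⁻]_out/[Cl⁻]_in) with z = -1.
For an anion, dividing by z = -1 reverses the sign.
= (61.7/-1) · log₁₀(121/7.65) = -61.70 · log₁₀(15.82)
= -61.70 · (1.1991) = -73.99 mV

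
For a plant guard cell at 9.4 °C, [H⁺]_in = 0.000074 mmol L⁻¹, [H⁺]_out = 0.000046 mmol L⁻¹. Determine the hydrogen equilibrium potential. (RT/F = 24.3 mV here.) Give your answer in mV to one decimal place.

-11.6 mV

E = (24.3/z) · ln([H⁺]_out/[H⁺]_in) with z = +1.
= (24.3/1) · ln(0.000046/0.000074) = 24.30 · ln(0.6216)
= 24.30 · (-0.4754) = -11.55 mV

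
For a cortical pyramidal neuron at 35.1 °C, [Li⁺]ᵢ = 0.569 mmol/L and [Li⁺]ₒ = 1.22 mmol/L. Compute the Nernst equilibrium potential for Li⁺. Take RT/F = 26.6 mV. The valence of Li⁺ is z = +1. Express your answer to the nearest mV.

20 mV

E = (26.6/z) · ln([Li⁺]_out/[Li⁺]_in) with z = +1.
= (26.6/1) · ln(1.22/0.569) = 26.60 · ln(2.144)
= 26.60 · (0.7627) = 20.29 mV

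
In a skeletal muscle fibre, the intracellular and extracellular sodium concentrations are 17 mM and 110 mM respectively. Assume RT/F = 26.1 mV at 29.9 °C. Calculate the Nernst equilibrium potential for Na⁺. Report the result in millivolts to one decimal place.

48.7 mV

E = (26.1/z) · ln([Na⁺]_out/[Na⁺]_in) with z = +1.
= (26.1/1) · ln(110/17) = 26.10 · ln(6.471)
= 26.10 · (1.8673) = 48.74 mV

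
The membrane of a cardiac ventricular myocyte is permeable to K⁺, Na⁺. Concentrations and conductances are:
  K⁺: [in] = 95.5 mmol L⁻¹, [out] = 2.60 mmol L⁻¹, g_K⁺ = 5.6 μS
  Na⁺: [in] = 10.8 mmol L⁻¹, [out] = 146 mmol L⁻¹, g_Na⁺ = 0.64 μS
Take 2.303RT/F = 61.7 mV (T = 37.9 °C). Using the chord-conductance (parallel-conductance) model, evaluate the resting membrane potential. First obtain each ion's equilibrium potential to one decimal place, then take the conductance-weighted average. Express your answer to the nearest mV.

-80 mV

E_K⁺ = (61.7/1)·log₁₀(2.60/95.5) = -96.6 mV
E_Na⁺ = (61.7/1)·log₁₀(146/10.8) = 69.8 mV
Vm = (Σ gᵢEᵢ)/(Σ gᵢ) = (5.6·-96.6 + 0.64·69.8) / (5.6 + 0.64)
= -496.29 / 6.24 = -79.53 mV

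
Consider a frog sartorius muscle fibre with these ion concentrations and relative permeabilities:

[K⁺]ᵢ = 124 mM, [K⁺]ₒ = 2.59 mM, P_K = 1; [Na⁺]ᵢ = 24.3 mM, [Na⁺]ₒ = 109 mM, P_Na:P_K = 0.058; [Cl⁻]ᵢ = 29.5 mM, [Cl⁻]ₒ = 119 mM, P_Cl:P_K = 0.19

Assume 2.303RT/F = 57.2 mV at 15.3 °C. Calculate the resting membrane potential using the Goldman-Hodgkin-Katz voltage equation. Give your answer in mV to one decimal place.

-57.7 mV

Vm = 57.2 · log₁₀[(Σ P·[cation]ₒ + Σ P·[anion]ᵢ) / (Σ P·[cation]ᵢ + Σ P·[anion]ₒ)]
Numerator = 1×2.59 + 0.058×109 + 0.19×29.5 = 14.52
Denominator = 1×124 + 0.058×24.3 + 0.19×119 = 148
Vm = 57.2 · log₁₀(0.098075) = 57.2 × (-1.0084) = -57.68 mV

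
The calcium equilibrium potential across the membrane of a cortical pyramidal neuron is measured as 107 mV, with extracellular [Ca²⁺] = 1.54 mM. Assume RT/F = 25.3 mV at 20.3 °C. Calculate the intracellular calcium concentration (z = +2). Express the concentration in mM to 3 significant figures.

Nernst: E = (25.3/2) · ln([out]/[in]), so ln([out]/[in]) = 107.0 × 2 / 25.3 = 8.4585.
[out]/[in] = e^(8.4585) = 4715.
[in] = 1.54 / 4715 = 0.0003266 mM.

0.000327 mM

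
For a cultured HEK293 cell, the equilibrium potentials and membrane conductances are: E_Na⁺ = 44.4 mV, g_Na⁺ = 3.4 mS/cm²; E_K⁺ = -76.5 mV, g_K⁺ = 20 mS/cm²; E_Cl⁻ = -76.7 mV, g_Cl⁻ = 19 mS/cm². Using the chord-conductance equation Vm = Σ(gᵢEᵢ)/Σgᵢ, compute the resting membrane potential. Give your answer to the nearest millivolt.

-67 mV

Σ gᵢEᵢ = 3.4·(44.4) + 20·(-76.5) + 19·(-76.7) = -2836.34
Σ gᵢ = 3.4 + 20 + 19 = 42.4
Vm = -2836.34 / 42.4 = -66.89 mV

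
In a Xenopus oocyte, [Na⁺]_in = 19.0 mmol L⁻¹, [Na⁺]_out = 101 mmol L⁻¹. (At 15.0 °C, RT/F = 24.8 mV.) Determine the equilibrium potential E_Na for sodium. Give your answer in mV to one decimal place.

E = (24.8/z) · ln([Na⁺]_out/[Na⁺]_in) with z = +1.
= (24.8/1) · ln(101/19.0) = 24.80 · ln(5.316)
= 24.80 · (1.6707) = 41.43 mV

41.4 mV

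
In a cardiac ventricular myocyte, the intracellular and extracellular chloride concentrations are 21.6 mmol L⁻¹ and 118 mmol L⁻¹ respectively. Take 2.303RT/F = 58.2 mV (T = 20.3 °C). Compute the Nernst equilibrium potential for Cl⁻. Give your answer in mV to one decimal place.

-42.9 mV

E = (58.2/z) · log₁₀([Cl⁻]_out/[Cl⁻]_in) with z = -1.
For an anion, dividing by z = -1 reverses the sign.
= (58.2/-1) · log₁₀(118/21.6) = -58.20 · log₁₀(5.463)
= -58.20 · (0.7374) = -42.92 mV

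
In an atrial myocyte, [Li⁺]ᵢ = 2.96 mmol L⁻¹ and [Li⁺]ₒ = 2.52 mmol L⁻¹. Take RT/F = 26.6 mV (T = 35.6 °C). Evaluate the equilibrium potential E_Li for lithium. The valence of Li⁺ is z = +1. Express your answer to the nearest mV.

-4 mV

E = (26.6/z) · ln([Li⁺]_out/[Li⁺]_in) with z = +1.
= (26.6/1) · ln(2.52/2.96) = 26.60 · ln(0.8514)
= 26.60 · (-0.1609) = -4.28 mV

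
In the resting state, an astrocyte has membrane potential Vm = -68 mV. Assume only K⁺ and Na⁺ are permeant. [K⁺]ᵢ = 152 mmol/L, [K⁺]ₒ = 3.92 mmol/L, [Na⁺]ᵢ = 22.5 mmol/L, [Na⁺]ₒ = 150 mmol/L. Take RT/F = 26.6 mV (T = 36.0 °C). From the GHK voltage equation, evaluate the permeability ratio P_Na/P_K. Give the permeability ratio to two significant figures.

Let α = P_Na/P_K. GHK: Vm = 26.6·ln[(Kₒ + α·Naₒ)/(Kᵢ + α·Naᵢ)].
e^(Vm/26.6) = e^(-68.0/26.6) = 0.077584
So 0.077584·(Kᵢ + α·Naᵢ) = Kₒ + α·Naₒ → α = (0.077584·152.0 − 3.92) / (150.0 − 0.077584·22.5)
α = (11.79 − 3.92) / (150.0 − 1.746) = 7.873/148.3 = 0.0531

0.053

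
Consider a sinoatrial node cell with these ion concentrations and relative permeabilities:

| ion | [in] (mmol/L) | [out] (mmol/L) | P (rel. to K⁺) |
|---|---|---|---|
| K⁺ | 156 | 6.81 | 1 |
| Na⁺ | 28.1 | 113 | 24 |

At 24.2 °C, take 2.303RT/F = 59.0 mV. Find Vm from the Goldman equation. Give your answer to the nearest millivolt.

Vm = 59.0 · log₁₀[(Σ P·[cation]ₒ + Σ P·[anion]ᵢ) / (Σ P·[cation]ᵢ + Σ P·[anion]ₒ)]
Numerator = 1×6.81 + 24×113 = 2719
Denominator = 1×156 + 24×28.1 = 830.4
Vm = 59.0 · log₁₀(3.2741) = 59.0 × (0.5151) = 30.39 mV

30 mV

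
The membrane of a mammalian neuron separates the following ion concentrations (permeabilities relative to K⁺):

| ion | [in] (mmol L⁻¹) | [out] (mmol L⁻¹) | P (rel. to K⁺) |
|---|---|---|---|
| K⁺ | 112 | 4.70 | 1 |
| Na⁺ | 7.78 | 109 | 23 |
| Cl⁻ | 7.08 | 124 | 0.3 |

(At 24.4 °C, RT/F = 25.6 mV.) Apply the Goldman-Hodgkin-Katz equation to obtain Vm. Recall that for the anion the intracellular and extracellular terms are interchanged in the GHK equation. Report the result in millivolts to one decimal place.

52.1 mV

Vm = 25.6 · ln[(Σ P·[cation]ₒ + Σ P·[anion]ᵢ) / (Σ P·[cation]ᵢ + Σ P·[anion]ₒ)]
Numerator = 1×4.70 + 23×109 + 0.3×7.08 = 2514
Denominator = 1×112 + 23×7.78 + 0.3×124 = 328.1
Vm = 25.6 · ln(7.6608) = 25.6 × (2.0361) = 52.12 mV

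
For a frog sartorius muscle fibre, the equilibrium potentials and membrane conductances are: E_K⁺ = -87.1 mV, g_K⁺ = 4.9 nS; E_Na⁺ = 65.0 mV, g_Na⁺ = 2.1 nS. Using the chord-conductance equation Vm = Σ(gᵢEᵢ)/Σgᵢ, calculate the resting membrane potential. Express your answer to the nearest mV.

-41 mV

Σ gᵢEᵢ = 4.9·(-87.1) + 2.1·(65.0) = -290.29
Σ gᵢ = 4.9 + 2.1 = 7
Vm = -290.29 / 7 = -41.47 mV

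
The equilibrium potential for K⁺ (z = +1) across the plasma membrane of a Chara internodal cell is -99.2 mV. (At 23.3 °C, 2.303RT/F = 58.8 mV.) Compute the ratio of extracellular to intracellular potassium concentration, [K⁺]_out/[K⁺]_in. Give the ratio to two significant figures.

log₁₀([out]/[in]) = E·z/(58.8) = -99.2 × 1 / 58.8 = -1.6871
[out]/[in] = 10^(-1.6871) = 0.02056

0.021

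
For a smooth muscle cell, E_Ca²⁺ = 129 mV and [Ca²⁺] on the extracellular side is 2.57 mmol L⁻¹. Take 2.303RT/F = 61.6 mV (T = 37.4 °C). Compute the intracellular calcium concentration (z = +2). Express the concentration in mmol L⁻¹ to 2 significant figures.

0.00017 mmol L⁻¹

Nernst: E = (61.6/2) · log₁₀([out]/[in]), so log₁₀([out]/[in]) = 129.0 × 2 / 61.6 = 4.1883.
[out]/[in] = 10^(4.1883) = 1.543e+04.
[in] = 2.57 / 1.543e+04 = 0.0001666 mmol L⁻¹.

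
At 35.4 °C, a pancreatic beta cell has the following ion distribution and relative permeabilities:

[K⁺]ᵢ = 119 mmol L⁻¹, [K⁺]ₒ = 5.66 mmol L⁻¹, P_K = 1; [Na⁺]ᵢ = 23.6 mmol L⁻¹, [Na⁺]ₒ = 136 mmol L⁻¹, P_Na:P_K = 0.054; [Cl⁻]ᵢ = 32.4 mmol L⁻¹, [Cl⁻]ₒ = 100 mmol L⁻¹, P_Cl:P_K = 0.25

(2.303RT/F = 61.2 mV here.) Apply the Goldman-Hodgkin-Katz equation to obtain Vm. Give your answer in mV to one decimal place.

Vm = 61.2 · log₁₀[(Σ P·[cation]ₒ + Σ P·[anion]ᵢ) / (Σ P·[cation]ᵢ + Σ P·[anion]ₒ)]
Numerator = 1×5.66 + 0.054×136 + 0.25×32.4 = 21.1
Denominator = 1×119 + 0.054×23.6 + 0.25×100 = 145.3
Vm = 61.2 · log₁₀(0.14527) = 61.2 × (-0.8378) = -51.27 mV

-51.3 mV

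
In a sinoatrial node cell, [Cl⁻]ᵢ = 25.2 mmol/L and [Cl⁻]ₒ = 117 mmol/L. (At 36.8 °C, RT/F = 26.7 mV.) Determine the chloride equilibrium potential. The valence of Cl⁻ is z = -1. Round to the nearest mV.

-41 mV

E = (26.7/z) · ln([Cl⁻]_out/[Cl⁻]_in) with z = -1.
For an anion, dividing by z = -1 reverses the sign.
= (26.7/-1) · ln(117/25.2) = -26.70 · ln(4.643)
= -26.70 · (1.5353) = -40.99 mV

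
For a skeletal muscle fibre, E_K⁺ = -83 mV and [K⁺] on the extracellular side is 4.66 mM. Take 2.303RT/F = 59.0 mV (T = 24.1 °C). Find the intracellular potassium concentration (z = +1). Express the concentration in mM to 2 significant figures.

Nernst: E = (59.0/1) · log₁₀([out]/[in]), so log₁₀([out]/[in]) = -83.0 × 1 / 59.0 = -1.4068.
[out]/[in] = 10^(-1.4068) = 0.03919.
[in] = 4.66 / 0.03919 = 118.9 mM.

120 mM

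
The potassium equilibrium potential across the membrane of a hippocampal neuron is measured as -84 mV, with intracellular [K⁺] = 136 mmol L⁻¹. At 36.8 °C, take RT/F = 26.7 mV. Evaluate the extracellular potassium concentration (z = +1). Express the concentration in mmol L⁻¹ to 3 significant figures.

5.85 mmol L⁻¹

Nernst: E = (26.7/1) · ln([out]/[in]), so ln([out]/[in]) = -84.0 × 1 / 26.7 = -3.1461.
[out]/[in] = e^(-3.1461) = 0.04302.
[out] = 0.04302 × 136 = 5.851 mmol L⁻¹.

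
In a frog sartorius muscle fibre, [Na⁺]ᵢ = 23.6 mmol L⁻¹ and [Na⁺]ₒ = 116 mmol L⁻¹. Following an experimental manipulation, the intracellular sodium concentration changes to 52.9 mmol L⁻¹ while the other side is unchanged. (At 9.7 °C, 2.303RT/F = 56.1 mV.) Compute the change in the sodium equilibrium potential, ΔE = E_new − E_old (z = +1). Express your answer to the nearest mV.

-20 mV

E_old = (56.1/1)·log₁₀(116/23.6) = 38.80 mV
E_new = (56.1/1)·log₁₀(116/52.9) = 19.13 mV
ΔE = 19.13 − (38.80) = -19.67 mV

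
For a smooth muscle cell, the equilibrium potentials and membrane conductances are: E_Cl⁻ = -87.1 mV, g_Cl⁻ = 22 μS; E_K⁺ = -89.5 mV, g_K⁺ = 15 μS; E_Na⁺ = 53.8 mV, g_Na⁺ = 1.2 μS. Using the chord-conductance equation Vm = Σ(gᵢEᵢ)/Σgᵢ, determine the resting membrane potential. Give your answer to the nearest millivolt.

-84 mV

Σ gᵢEᵢ = 22·(-87.1) + 15·(-89.5) + 1.2·(53.8) = -3194.14
Σ gᵢ = 22 + 15 + 1.2 = 38.2
Vm = -3194.14 / 38.2 = -83.62 mV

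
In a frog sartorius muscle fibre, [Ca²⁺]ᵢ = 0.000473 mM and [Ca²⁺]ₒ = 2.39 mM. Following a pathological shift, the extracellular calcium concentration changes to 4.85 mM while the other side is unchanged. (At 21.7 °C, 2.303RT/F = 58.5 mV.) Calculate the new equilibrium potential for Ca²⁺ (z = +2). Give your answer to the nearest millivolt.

117 mV

After the shift: [Ca²⁺]_out = 4.85, [Ca²⁺]_in = 0.000473 mM.
E_new = (58.5/2)·log₁₀(4.85/0.000473) = 29.25 · (4.0109) = 117.32 mV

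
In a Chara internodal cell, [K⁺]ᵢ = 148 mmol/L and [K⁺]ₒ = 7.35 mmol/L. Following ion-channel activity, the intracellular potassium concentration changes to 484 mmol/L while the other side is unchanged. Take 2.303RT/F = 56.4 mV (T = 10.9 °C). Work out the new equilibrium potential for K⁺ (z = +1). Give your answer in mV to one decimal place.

-102.6 mV

After the shift: [K⁺]_out = 7.35, [K⁺]_in = 484 mmol/L.
E_new = (56.4/1)·log₁₀(7.35/484) = 56.40 · (-1.8186) = -102.57 mV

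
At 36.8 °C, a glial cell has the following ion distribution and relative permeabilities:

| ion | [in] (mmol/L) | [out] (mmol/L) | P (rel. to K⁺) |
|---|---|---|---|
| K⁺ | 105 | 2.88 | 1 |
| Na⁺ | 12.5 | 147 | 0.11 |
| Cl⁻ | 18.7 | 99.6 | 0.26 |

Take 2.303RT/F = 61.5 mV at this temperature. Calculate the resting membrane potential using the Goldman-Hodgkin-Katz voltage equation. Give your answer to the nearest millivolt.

-46 mV

Vm = 61.5 · log₁₀[(Σ P·[cation]ₒ + Σ P·[anion]ᵢ) / (Σ P·[cation]ᵢ + Σ P·[anion]ₒ)]
Numerator = 1×2.88 + 0.11×147 + 0.26×18.7 = 23.91
Denominator = 1×105 + 0.11×12.5 + 0.26×99.6 = 132.3
Vm = 61.5 · log₁₀(0.18078) = 61.5 × (-0.7428) = -45.69 mV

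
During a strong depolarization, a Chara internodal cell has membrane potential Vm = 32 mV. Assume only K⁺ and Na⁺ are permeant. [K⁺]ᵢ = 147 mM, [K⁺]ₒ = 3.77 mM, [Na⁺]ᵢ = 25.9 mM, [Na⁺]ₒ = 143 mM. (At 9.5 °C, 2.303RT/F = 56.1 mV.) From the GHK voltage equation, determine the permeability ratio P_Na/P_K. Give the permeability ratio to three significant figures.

Let α = P_Na/P_K. GHK: Vm = 56.1·log₁₀[(Kₒ + α·Naₒ)/(Kᵢ + α·Naᵢ)].
10^(Vm/56.1) = 10^(32.0/56.1) = 3.7189
So 3.7189·(Kᵢ + α·Naᵢ) = Kₒ + α·Naₒ → α = (3.7189·147.0 − 3.77) / (143.0 − 3.7189·25.9)
α = (546.7 − 3.77) / (143.0 − 96.32) = 542.9/46.68 = 11.63

11.6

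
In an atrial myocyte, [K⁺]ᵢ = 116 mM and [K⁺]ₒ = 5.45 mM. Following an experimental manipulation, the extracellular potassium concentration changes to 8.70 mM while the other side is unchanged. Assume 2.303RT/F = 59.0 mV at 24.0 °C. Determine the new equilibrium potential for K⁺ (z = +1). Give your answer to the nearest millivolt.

After the shift: [K⁺]_out = 8.70, [K⁺]_in = 116 mM.
E_new = (59.0/1)·log₁₀(8.70/116) = 59.00 · (-1.1249) = -66.37 mV

-66 mV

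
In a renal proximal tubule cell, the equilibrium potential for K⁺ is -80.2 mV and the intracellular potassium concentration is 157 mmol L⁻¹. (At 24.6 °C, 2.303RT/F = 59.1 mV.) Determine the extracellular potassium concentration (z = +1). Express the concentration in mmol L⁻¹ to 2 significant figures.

Nernst: E = (59.1/1) · log₁₀([out]/[in]), so log₁₀([out]/[in]) = -80.2 × 1 / 59.1 = -1.3570.
[out]/[in] = 10^(-1.3570) = 0.04395.
[out] = 0.04395 × 157 = 6.9 mmol L⁻¹.

6.9 mmol L⁻¹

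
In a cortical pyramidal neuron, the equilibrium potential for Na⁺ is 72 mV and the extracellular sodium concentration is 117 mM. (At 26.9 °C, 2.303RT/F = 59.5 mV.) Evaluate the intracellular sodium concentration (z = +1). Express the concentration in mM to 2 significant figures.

Nernst: E = (59.5/1) · log₁₀([out]/[in]), so log₁₀([out]/[in]) = 72.0 × 1 / 59.5 = 1.2101.
[out]/[in] = 10^(1.2101) = 16.22.
[in] = 117 / 16.22 = 7.213 mM.

7.2 mM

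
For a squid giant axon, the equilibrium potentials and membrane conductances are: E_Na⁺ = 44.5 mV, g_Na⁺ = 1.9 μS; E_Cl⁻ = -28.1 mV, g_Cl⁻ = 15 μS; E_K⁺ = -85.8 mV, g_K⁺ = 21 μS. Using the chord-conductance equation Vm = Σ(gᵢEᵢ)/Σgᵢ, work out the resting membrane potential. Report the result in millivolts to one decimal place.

Σ gᵢEᵢ = 1.9·(44.5) + 15·(-28.1) + 21·(-85.8) = -2138.75
Σ gᵢ = 1.9 + 15 + 21 = 37.9
Vm = -2138.75 / 37.9 = -56.43 mV

-56.4 mV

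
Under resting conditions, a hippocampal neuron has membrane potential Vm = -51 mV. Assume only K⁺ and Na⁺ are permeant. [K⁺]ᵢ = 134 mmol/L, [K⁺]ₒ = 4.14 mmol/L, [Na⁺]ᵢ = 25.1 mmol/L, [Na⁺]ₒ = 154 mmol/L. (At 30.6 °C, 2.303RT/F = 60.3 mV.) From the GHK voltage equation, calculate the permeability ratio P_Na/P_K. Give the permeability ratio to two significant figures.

Let α = P_Na/P_K. GHK: Vm = 60.3·log₁₀[(Kₒ + α·Naₒ)/(Kᵢ + α·Naᵢ)].
10^(Vm/60.3) = 10^(-51.0/60.3) = 0.14264
So 0.14264·(Kᵢ + α·Naᵢ) = Kₒ + α·Naₒ → α = (0.14264·134.0 − 4.14) / (154.0 − 0.14264·25.1)
α = (19.11 − 4.14) / (154.0 − 3.58) = 14.97/150.4 = 0.09954

0.10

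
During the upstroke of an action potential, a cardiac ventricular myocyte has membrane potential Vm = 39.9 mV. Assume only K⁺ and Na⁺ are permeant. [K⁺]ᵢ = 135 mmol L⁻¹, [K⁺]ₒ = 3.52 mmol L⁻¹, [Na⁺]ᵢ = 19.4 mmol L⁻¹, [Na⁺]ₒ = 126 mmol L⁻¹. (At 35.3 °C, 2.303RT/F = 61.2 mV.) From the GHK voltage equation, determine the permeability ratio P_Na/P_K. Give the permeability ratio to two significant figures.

Let α = P_Na/P_K. GHK: Vm = 61.2·log₁₀[(Kₒ + α·Naₒ)/(Kᵢ + α·Naᵢ)].
10^(Vm/61.2) = 10^(39.9/61.2) = 4.487
So 4.487·(Kᵢ + α·Naᵢ) = Kₒ + α·Naₒ → α = (4.487·135.0 − 3.52) / (126.0 − 4.487·19.4)
α = (605.8 − 3.52) / (126.0 − 87.05) = 602.2/38.95 = 15.46

15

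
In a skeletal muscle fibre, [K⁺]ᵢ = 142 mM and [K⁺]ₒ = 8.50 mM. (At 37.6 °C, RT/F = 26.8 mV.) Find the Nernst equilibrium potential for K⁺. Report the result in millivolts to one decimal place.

E = (26.8/z) · ln([K⁺]_out/[K⁺]_in) with z = +1.
= (26.8/1) · ln(8.50/142) = 26.80 · ln(0.05986)
= 26.80 · (-2.8158) = -75.46 mV

-75.5 mV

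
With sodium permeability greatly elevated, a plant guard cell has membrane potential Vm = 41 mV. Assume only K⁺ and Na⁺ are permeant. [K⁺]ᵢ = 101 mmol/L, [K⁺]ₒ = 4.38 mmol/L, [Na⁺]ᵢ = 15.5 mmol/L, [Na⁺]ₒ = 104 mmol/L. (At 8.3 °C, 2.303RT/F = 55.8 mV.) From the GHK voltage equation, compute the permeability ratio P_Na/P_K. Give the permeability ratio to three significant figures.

27.4

Let α = P_Na/P_K. GHK: Vm = 55.8·log₁₀[(Kₒ + α·Naₒ)/(Kᵢ + α·Naᵢ)].
10^(Vm/55.8) = 10^(41.0/55.8) = 5.4296
So 5.4296·(Kᵢ + α·Naᵢ) = Kₒ + α·Naₒ → α = (5.4296·101.0 − 4.38) / (104.0 − 5.4296·15.5)
α = (548.4 − 4.38) / (104.0 − 84.16) = 544/19.84 = 27.42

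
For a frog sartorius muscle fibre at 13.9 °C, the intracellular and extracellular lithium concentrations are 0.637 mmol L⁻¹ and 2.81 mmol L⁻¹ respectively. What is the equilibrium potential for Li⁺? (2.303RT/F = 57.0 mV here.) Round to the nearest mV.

E = (57.0/z) · log₁₀([Li⁺]_out/[Li⁺]_in) with z = +1.
= (57.0/1) · log₁₀(2.81/0.637) = 57.00 · log₁₀(4.411)
= 57.00 · (0.6446) = 36.74 mV

37 mV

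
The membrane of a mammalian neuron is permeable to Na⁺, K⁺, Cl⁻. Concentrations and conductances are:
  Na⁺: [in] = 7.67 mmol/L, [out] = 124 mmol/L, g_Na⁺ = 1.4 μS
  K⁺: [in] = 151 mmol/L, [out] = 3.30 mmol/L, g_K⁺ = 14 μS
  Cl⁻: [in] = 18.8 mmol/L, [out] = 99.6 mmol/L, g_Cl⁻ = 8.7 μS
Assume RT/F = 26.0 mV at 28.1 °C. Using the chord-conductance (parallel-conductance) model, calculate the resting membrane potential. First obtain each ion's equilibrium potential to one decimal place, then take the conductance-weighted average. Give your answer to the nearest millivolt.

E_Na⁺ = (26.0/1)·ln(124/7.67) = 72.4 mV
E_K⁺ = (26.0/1)·ln(3.30/151) = -99.4 mV
E_Cl⁻ = (26.0/-1)·ln(99.6/18.8) = -43.3 mV
Vm = (Σ gᵢEᵢ)/(Σ gᵢ) = (1.4·72.4 + 14·-99.4 + 8.7·-43.3) / (1.4 + 14 + 8.7)
= -1666.95 / 24.1 = -69.17 mV

-69 mV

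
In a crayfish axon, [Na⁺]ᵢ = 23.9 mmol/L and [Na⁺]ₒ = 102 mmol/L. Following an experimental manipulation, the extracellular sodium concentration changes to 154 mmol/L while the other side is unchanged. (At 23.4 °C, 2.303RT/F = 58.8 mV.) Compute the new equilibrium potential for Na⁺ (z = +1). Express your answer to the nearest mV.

48 mV

After the shift: [Na⁺]_out = 154, [Na⁺]_in = 23.9 mmol/L.
E_new = (58.8/1)·log₁₀(154/23.9) = 58.80 · (0.8091) = 47.58 mV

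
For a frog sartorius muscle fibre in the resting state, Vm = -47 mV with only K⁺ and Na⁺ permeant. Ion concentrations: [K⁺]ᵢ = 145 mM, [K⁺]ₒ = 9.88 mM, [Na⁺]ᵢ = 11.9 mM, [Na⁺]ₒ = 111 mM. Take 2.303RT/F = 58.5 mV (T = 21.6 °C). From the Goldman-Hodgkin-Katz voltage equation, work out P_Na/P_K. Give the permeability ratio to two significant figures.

Let α = P_Na/P_K. GHK: Vm = 58.5·log₁₀[(Kₒ + α·Naₒ)/(Kᵢ + α·Naᵢ)].
10^(Vm/58.5) = 10^(-47.0/58.5) = 0.15725
So 0.15725·(Kᵢ + α·Naᵢ) = Kₒ + α·Naₒ → α = (0.15725·145.0 − 9.88) / (111.0 − 0.15725·11.9)
α = (22.8 − 9.88) / (111.0 − 1.871) = 12.92/109.1 = 0.1184

0.12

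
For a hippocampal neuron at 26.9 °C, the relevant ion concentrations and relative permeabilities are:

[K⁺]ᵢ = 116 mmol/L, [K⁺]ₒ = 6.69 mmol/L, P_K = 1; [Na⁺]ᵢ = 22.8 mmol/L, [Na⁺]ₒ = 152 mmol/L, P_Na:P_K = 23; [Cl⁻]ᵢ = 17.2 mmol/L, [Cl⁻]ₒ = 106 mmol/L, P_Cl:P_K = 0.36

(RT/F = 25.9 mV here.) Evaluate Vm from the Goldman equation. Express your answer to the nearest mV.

Vm = 25.9 · ln[(Σ P·[cation]ₒ + Σ P·[anion]ᵢ) / (Σ P·[cation]ᵢ + Σ P·[anion]ₒ)]
Numerator = 1×6.69 + 23×152 + 0.36×17.2 = 3509
Denominator = 1×116 + 23×22.8 + 0.36×106 = 678.6
Vm = 25.9 · ln(5.1711) = 25.9 × (1.6431) = 42.56 mV

43 mV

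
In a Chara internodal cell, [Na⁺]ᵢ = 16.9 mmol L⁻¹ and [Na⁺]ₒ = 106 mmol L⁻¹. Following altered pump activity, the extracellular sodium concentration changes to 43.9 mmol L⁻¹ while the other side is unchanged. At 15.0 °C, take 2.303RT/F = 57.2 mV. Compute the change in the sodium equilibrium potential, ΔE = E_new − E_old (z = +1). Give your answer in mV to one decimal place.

E_old = (57.2/1)·log₁₀(106/16.9) = 45.61 mV
E_new = (57.2/1)·log₁₀(43.9/16.9) = 23.71 mV
ΔE = 23.71 − (45.61) = -21.90 mV

-21.9 mV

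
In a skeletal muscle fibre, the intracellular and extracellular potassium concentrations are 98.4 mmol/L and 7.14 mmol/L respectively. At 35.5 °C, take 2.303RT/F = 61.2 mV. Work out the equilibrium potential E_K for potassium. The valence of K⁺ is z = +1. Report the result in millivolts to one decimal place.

-69.7 mV

E = (61.2/z) · log₁₀([K⁺]_out/[K⁺]_in) with z = +1.
= (61.2/1) · log₁₀(7.14/98.4) = 61.20 · log₁₀(0.07256)
= 61.20 · (-1.1393) = -69.72 mV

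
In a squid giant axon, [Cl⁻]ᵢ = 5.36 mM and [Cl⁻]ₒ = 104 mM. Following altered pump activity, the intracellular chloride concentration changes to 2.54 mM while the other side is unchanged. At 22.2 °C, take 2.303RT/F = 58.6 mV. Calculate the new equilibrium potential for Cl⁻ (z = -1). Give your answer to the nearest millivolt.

-94 mV

After the shift: [Cl⁻]_out = 104, [Cl⁻]_in = 2.54 mM.
E_new = (58.6/-1)·log₁₀(104/2.54) = -58.60 · (1.6122) = -94.47 mV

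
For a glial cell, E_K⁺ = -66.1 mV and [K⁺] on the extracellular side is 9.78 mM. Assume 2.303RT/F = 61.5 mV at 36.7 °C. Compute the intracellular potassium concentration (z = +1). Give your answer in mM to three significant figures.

Nernst: E = (61.5/1) · log₁₀([out]/[in]), so log₁₀([out]/[in]) = -66.1 × 1 / 61.5 = -1.0748.
[out]/[in] = 10^(-1.0748) = 0.08418.
[in] = 9.78 / 0.08418 = 116.2 mM.

116 mM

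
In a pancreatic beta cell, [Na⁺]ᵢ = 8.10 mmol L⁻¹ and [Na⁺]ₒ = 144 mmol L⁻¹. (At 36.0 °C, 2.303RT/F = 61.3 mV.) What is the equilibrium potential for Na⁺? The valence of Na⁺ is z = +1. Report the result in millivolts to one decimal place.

76.6 mV

E = (61.3/z) · log₁₀([Na⁺]_out/[Na⁺]_in) with z = +1.
= (61.3/1) · log₁₀(144/8.10) = 61.30 · log₁₀(17.78)
= 61.30 · (1.2499) = 76.62 mV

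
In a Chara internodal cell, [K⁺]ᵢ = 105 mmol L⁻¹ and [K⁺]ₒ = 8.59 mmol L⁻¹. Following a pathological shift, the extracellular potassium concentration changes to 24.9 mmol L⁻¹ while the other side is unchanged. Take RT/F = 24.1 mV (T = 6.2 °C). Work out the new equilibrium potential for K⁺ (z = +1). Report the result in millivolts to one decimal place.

-34.7 mV

After the shift: [K⁺]_out = 24.9, [K⁺]_in = 105 mmol L⁻¹.
E_new = (24.1/1)·ln(24.9/105) = 24.10 · (-1.4391) = -34.68 mV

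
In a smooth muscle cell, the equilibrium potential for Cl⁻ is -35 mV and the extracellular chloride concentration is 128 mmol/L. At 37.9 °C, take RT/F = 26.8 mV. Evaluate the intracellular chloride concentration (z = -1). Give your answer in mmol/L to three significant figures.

34.7 mmol/L

Nernst: E = (26.8/-1) · ln([out]/[in]), so ln([out]/[in]) = -35.0 × -1 / 26.8 = 1.3060.
[out]/[in] = e^(1.3060) = 3.691.
[in] = 128 / 3.691 = 34.68 mmol/L.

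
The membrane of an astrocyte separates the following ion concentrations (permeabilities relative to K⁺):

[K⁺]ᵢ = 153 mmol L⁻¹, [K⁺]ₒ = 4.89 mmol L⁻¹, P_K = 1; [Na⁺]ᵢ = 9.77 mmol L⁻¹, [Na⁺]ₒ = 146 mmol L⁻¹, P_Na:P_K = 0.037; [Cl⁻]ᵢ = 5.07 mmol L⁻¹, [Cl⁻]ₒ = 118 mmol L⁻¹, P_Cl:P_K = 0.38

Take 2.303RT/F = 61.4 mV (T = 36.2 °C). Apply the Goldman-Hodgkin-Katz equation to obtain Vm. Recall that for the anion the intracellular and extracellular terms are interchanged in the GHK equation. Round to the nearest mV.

-74 mV

Vm = 61.4 · log₁₀[(Σ P·[cation]ₒ + Σ P·[anion]ᵢ) / (Σ P·[cation]ᵢ + Σ P·[anion]ₒ)]
Numerator = 1×4.89 + 0.037×146 + 0.38×5.07 = 12.22
Denominator = 1×153 + 0.037×9.77 + 0.38×118 = 198.2
Vm = 61.4 · log₁₀(0.061647) = 61.4 × (-1.2101) = -74.30 mV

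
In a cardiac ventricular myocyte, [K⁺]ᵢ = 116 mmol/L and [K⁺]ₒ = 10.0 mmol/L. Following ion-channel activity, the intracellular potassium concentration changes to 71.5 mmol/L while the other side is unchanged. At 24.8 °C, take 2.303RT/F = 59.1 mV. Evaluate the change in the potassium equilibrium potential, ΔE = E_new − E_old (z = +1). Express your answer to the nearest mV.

12 mV

E_old = (59.1/1)·log₁₀(10.0/116) = -62.91 mV
E_new = (59.1/1)·log₁₀(10.0/71.5) = -50.49 mV
ΔE = -50.49 − (-62.91) = 12.42 mV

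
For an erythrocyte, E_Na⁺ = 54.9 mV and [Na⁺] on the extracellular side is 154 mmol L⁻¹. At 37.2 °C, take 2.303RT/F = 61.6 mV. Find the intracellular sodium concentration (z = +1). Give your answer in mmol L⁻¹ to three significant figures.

19.8 mmol L⁻¹

Nernst: E = (61.6/1) · log₁₀([out]/[in]), so log₁₀([out]/[in]) = 54.9 × 1 / 61.6 = 0.8912.
[out]/[in] = 10^(0.8912) = 7.785.
[in] = 154 / 7.785 = 19.78 mmol L⁻¹.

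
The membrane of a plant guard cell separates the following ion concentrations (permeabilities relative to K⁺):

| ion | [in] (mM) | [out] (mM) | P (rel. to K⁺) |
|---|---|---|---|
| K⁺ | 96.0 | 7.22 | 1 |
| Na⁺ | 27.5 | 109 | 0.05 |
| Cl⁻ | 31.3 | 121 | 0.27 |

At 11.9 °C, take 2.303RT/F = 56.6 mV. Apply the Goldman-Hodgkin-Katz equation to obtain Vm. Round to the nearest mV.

-45 mV

Vm = 56.6 · log₁₀[(Σ P·[cation]ₒ + Σ P·[anion]ᵢ) / (Σ P·[cation]ᵢ + Σ P·[anion]ₒ)]
Numerator = 1×7.22 + 0.05×109 + 0.27×31.3 = 21.12
Denominator = 1×96.0 + 0.05×27.5 + 0.27×121 = 130
Vm = 56.6 · log₁₀(0.16241) = 56.6 × (-0.7894) = -44.68 mV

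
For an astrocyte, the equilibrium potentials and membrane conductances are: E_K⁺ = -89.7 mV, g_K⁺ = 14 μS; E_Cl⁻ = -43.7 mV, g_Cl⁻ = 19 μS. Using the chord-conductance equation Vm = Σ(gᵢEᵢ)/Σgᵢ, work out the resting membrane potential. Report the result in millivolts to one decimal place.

-63.2 mV

Σ gᵢEᵢ = 14·(-89.7) + 19·(-43.7) = -2086.10
Σ gᵢ = 14 + 19 = 33
Vm = -2086.10 / 33 = -63.22 mV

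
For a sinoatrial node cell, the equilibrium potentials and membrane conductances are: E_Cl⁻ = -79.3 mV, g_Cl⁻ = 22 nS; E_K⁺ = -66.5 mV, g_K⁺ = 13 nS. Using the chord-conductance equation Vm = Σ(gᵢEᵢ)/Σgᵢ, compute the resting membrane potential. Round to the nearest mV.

-75 mV

Σ gᵢEᵢ = 22·(-79.3) + 13·(-66.5) = -2609.10
Σ gᵢ = 22 + 13 = 35
Vm = -2609.10 / 35 = -74.55 mV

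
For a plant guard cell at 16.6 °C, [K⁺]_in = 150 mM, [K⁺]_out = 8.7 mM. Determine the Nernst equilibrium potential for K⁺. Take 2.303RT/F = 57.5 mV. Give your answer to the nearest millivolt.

E = (57.5/z) · log₁₀([K⁺]_out/[K⁺]_in) with z = +1.
= (57.5/1) · log₁₀(8.7/150) = 57.50 · log₁₀(0.058)
= 57.50 · (-1.2366) = -71.10 mV

-71 mV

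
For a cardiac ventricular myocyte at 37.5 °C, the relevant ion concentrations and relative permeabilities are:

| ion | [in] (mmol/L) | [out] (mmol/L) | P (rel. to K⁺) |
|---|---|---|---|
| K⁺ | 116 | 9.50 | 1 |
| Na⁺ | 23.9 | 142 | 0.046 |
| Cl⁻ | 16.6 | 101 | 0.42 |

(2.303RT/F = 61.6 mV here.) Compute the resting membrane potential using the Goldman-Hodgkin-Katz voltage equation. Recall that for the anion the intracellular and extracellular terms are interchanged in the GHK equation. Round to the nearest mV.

-52 mV

Vm = 61.6 · log₁₀[(Σ P·[cation]ₒ + Σ P·[anion]ᵢ) / (Σ P·[cation]ᵢ + Σ P·[anion]ₒ)]
Numerator = 1×9.50 + 0.046×142 + 0.42×16.6 = 23
Denominator = 1×116 + 0.046×23.9 + 0.42×101 = 159.5
Vm = 61.6 · log₁₀(0.14421) = 61.6 × (-0.8410) = -51.81 mV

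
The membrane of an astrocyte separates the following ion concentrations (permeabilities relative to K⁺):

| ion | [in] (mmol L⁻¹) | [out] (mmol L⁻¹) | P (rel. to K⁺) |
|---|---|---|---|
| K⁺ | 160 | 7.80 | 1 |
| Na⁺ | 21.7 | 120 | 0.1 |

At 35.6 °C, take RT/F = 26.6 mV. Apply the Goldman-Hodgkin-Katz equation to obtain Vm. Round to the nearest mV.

-56 mV

Vm = 26.6 · ln[(Σ P·[cation]ₒ + Σ P·[anion]ᵢ) / (Σ P·[cation]ᵢ + Σ P·[anion]ₒ)]
Numerator = 1×7.80 + 0.1×120 = 19.8
Denominator = 1×160 + 0.1×21.7 = 162.2
Vm = 26.6 · ln(0.12209) = 26.6 × (-2.1030) = -55.94 mV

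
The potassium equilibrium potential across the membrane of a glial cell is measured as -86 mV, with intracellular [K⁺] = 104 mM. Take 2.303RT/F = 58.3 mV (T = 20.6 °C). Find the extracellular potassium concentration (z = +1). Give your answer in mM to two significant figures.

Nernst: E = (58.3/1) · log₁₀([out]/[in]), so log₁₀([out]/[in]) = -86.0 × 1 / 58.3 = -1.4751.
[out]/[in] = 10^(-1.4751) = 0.03349.
[out] = 0.03349 × 104 = 3.483 mM.

3.5 mM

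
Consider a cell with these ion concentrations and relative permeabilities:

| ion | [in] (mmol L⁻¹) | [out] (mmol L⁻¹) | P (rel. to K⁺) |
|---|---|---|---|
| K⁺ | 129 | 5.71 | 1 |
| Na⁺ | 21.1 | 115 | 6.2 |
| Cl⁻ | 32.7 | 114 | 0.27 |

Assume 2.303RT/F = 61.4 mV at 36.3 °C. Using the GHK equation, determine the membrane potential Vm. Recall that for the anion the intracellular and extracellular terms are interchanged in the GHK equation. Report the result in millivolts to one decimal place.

Vm = 61.4 · log₁₀[(Σ P·[cation]ₒ + Σ P·[anion]ᵢ) / (Σ P·[cation]ᵢ + Σ P·[anion]ₒ)]
Numerator = 1×5.71 + 6.2×115 + 0.27×32.7 = 727.5
Denominator = 1×129 + 6.2×21.1 + 0.27×114 = 290.6
Vm = 61.4 · log₁₀(2.5036) = 61.4 × (0.3986) = 24.47 mV

24.5 mV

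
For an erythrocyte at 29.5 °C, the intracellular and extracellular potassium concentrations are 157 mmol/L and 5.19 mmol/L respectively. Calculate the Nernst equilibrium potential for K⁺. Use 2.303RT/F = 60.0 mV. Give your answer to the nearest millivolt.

E = (60.0/z) · log₁₀([K⁺]_out/[K⁺]_in) with z = +1.
= (60.0/1) · log₁₀(5.19/157) = 60.00 · log₁₀(0.03306)
= 60.00 · (-1.4807) = -88.84 mV

-89 mV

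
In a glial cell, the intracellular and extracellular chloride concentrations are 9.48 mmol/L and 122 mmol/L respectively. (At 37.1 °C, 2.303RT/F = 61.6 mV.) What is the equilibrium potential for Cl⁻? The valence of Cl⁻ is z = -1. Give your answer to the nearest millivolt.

E = (61.6/z) · log₁₀([Cl⁻]_out/[Cl⁻]_in) with z = -1.
For an anion, dividing by z = -1 reverses the sign.
= (61.6/-1) · log₁₀(122/9.48) = -61.60 · log₁₀(12.87)
= -61.60 · (1.1096) = -68.35 mV

-68 mV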